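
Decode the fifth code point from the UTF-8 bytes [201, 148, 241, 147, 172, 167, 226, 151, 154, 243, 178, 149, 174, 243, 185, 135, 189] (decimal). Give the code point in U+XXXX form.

Offset 0: leading byte 0xC9 = 11001001 → 2-byte char #1 = C9 94.
Offset 2: leading byte 0xF1 = 11110001 → 4-byte char #2 = F1 93 AC A7.
Offset 6: leading byte 0xE2 = 11100010 → 3-byte char #3 = E2 97 9A.
Offset 9: leading byte 0xF3 = 11110011 → 4-byte char #4 = F3 B2 95 AE.
Offset 13: leading byte 0xF3 = 11110011 → 4-byte char #5 = F3 B9 87 BD.
Leading byte 0xF3 = 11110011 matches 11110xxx → 4-byte sequence.
Byte 1: 0xF3 = 11110011, payload 011 (3 bits).
Byte 2: 0xB9 = 10111001 (10xxxxxx ✓), payload 111001.
Byte 3: 0x87 = 10000111 (10xxxxxx ✓), payload 000111.
Byte 4: 0xBD = 10111101 (10xxxxxx ✓), payload 111101.
Concatenate: 011111001000111111101 = 0xF91FD (21 bits → U+F91FD).

U+F91FD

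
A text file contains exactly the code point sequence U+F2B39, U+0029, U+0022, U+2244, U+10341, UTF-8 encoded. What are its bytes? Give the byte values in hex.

U+F2B39: 4-byte form → F3 B2 AC B9.
U+0029: 1-byte form → 29.
U+0022: 1-byte form → 22.
U+2244: 3-byte form → E2 89 84.
U+10341: 4-byte form → F0 90 8D 81.
Concatenated (13 bytes): F3 B2 AC B9 29 22 E2 89 84 F0 90 8D 81.

F3 B2 AC B9 29 22 E2 89 84 F0 90 8D 81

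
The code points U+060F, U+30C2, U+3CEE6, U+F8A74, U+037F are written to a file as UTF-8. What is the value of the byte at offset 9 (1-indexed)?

0xA6

1-indexed offset 9 is 0-indexed offset 8.
U+060F → 2-byte form D8 8F at offsets 0–1.
U+30C2 → 3-byte form E3 83 82 at offsets 2–4.
U+3CEE6 → 4-byte form F0 BC BB A6 at offsets 5–8.
Offset 8 falls in char 3's range; it's byte 4 of F0 BC BB A6 = 0xA6.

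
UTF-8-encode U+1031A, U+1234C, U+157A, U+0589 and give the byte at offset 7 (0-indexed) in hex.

U+1031A → 4-byte form F0 90 8C 9A at offsets 0–3.
U+1234C → 4-byte form F0 92 8D 8C at offsets 4–7.
Offset 7 falls in char 2's range; it's byte 4 of F0 92 8D 8C = 0x8C.

0x8C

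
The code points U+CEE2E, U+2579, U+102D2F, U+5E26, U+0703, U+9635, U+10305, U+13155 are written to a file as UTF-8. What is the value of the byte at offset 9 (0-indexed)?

U+CEE2E → 4-byte form F3 8E B8 AE at offsets 0–3.
U+2579 → 3-byte form E2 95 B9 at offsets 4–6.
U+102D2F → 4-byte form F4 82 B4 AF at offsets 7–10.
Offset 9 falls in char 3's range; it's byte 3 of F4 82 B4 AF = 0xB4.

0xB4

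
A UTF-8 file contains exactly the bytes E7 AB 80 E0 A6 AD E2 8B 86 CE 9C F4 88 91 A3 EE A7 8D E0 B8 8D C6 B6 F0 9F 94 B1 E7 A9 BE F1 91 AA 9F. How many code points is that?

11

Byte at offset 0: 0xE7 = 11100111 → 3-byte char (#1). Advance 3.
Byte at offset 3: 0xE0 = 11100000 → 3-byte char (#2). Advance 3.
Byte at offset 6: 0xE2 = 11100010 → 3-byte char (#3). Advance 3.
Byte at offset 9: 0xCE = 11001110 → 2-byte char (#4). Advance 2.
Byte at offset 11: 0xF4 = 11110100 → 4-byte char (#5). Advance 4.
Byte at offset 15: 0xEE = 11101110 → 3-byte char (#6). Advance 3.
Byte at offset 18: 0xE0 = 11100000 → 3-byte char (#7). Advance 3.
Byte at offset 21: 0xC6 = 11000110 → 2-byte char (#8). Advance 2.
Byte at offset 23: 0xF0 = 11110000 → 4-byte char (#9). Advance 4.
Byte at offset 27: 0xE7 = 11100111 → 3-byte char (#10). Advance 3.
Byte at offset 30: 0xF1 = 11110001 → 4-byte char (#11). Advance 4.
Reached end at offset 34 after 11 code points.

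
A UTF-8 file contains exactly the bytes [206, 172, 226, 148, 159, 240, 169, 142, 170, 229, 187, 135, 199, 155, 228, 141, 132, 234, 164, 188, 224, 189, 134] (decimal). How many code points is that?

Byte at offset 0: 0xCE = 11001110 → 2-byte char (#1). Advance 2.
Byte at offset 2: 0xE2 = 11100010 → 3-byte char (#2). Advance 3.
Byte at offset 5: 0xF0 = 11110000 → 4-byte char (#3). Advance 4.
Byte at offset 9: 0xE5 = 11100101 → 3-byte char (#4). Advance 3.
Byte at offset 12: 0xC7 = 11000111 → 2-byte char (#5). Advance 2.
Byte at offset 14: 0xE4 = 11100100 → 3-byte char (#6). Advance 3.
Byte at offset 17: 0xEA = 11101010 → 3-byte char (#7). Advance 3.
Byte at offset 20: 0xE0 = 11100000 → 3-byte char (#8). Advance 3.
Reached end at offset 23 after 8 code points.

8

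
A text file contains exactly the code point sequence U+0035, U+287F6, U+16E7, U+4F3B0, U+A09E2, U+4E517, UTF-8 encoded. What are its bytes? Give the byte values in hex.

U+0035: 1-byte form → 35.
U+287F6: 4-byte form → F0 A8 9F B6.
U+16E7: 3-byte form → E1 9B A7.
U+4F3B0: 4-byte form → F1 8F 8E B0.
U+A09E2: 4-byte form → F2 A0 A7 A2.
U+4E517: 4-byte form → F1 8E 94 97.
Concatenated (20 bytes): 35 F0 A8 9F B6 E1 9B A7 F1 8F 8E B0 F2 A0 A7 A2 F1 8E 94 97.

35 F0 A8 9F B6 E1 9B A7 F1 8F 8E B0 F2 A0 A7 A2 F1 8E 94 97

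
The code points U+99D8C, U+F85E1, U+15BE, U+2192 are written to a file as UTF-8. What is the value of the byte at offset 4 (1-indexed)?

0x8C

1-indexed offset 4 is 0-indexed offset 3.
U+99D8C → 4-byte form F2 99 B6 8C at offsets 0–3.
Offset 3 falls in char 1's range; it's byte 4 of F2 99 B6 8C = 0x8C.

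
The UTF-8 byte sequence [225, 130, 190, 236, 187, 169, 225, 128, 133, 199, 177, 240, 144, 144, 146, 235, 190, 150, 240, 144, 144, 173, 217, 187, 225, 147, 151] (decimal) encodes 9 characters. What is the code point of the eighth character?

U+067B

Offset 0: leading byte 0xE1 = 11100001 → 3-byte char #1 = E1 82 BE.
Offset 3: leading byte 0xEC = 11101100 → 3-byte char #2 = EC BB A9.
Offset 6: leading byte 0xE1 = 11100001 → 3-byte char #3 = E1 80 85.
Offset 9: leading byte 0xC7 = 11000111 → 2-byte char #4 = C7 B1.
Offset 11: leading byte 0xF0 = 11110000 → 4-byte char #5 = F0 90 90 92.
Offset 15: leading byte 0xEB = 11101011 → 3-byte char #6 = EB BE 96.
Offset 18: leading byte 0xF0 = 11110000 → 4-byte char #7 = F0 90 90 AD.
Offset 22: leading byte 0xD9 = 11011001 → 2-byte char #8 = D9 BB.
Leading byte 0xD9 = 11011001 matches 110xxxxx → 2-byte sequence.
Byte 1: 0xD9 = 11011001, payload 11001 (5 bits).
Byte 2: 0xBB = 10111011 (10xxxxxx ✓), payload 111011.
Concatenate: 11001111011 = 0x67B (11 bits → U+067B).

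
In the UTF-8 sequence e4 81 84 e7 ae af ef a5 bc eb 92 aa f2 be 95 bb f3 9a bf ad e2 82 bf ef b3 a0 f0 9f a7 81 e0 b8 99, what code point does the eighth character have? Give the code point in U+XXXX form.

U+FCE0

Offset 0: leading byte 0xE4 = 11100100 → 3-byte char #1 = E4 81 84.
Offset 3: leading byte 0xE7 = 11100111 → 3-byte char #2 = E7 AE AF.
Offset 6: leading byte 0xEF = 11101111 → 3-byte char #3 = EF A5 BC.
Offset 9: leading byte 0xEB = 11101011 → 3-byte char #4 = EB 92 AA.
Offset 12: leading byte 0xF2 = 11110010 → 4-byte char #5 = F2 BE 95 BB.
Offset 16: leading byte 0xF3 = 11110011 → 4-byte char #6 = F3 9A BF AD.
Offset 20: leading byte 0xE2 = 11100010 → 3-byte char #7 = E2 82 BF.
Offset 23: leading byte 0xEF = 11101111 → 3-byte char #8 = EF B3 A0.
Leading byte 0xEF = 11101111 matches 1110xxxx → 3-byte sequence.
Byte 1: 0xEF = 11101111, payload 1111 (4 bits).
Byte 2: 0xB3 = 10110011 (10xxxxxx ✓), payload 110011.
Byte 3: 0xA0 = 10100000 (10xxxxxx ✓), payload 100000.
Concatenate: 1111110011100000 = 0xFCE0 (16 bits → U+FCE0).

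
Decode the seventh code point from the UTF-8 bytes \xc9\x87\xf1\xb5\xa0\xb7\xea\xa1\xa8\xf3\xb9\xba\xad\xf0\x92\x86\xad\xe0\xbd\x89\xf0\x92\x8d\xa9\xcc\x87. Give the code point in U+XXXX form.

U+12369

Offset 0: leading byte 0xC9 = 11001001 → 2-byte char #1 = C9 87.
Offset 2: leading byte 0xF1 = 11110001 → 4-byte char #2 = F1 B5 A0 B7.
Offset 6: leading byte 0xEA = 11101010 → 3-byte char #3 = EA A1 A8.
Offset 9: leading byte 0xF3 = 11110011 → 4-byte char #4 = F3 B9 BA AD.
Offset 13: leading byte 0xF0 = 11110000 → 4-byte char #5 = F0 92 86 AD.
Offset 17: leading byte 0xE0 = 11100000 → 3-byte char #6 = E0 BD 89.
Offset 20: leading byte 0xF0 = 11110000 → 4-byte char #7 = F0 92 8D A9.
Leading byte 0xF0 = 11110000 matches 11110xxx → 4-byte sequence.
Byte 1: 0xF0 = 11110000, payload 000 (3 bits).
Byte 2: 0x92 = 10010010 (10xxxxxx ✓), payload 010010.
Byte 3: 0x8D = 10001101 (10xxxxxx ✓), payload 001101.
Byte 4: 0xA9 = 10101001 (10xxxxxx ✓), payload 101001.
Concatenate: 000010010001101101001 = 0x12369 (21 bits → U+12369).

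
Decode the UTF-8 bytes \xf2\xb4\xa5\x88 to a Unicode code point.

Leading byte 0xF2 = 11110010 matches 11110xxx → 4-byte sequence.
Byte 1: 0xF2 = 11110010, payload 010 (3 bits).
Byte 2: 0xB4 = 10110100 (10xxxxxx ✓), payload 110100.
Byte 3: 0xA5 = 10100101 (10xxxxxx ✓), payload 100101.
Byte 4: 0x88 = 10001000 (10xxxxxx ✓), payload 001000.
Concatenate: 010110100100101001000 = 0xB4948 (21 bits → U+B4948).

U+B4948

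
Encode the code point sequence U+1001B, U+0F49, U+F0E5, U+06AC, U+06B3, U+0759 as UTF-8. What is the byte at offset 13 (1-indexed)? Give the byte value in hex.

0xDA

1-indexed offset 13 is 0-indexed offset 12.
U+1001B → 4-byte form F0 90 80 9B at offsets 0–3.
U+0F49 → 3-byte form E0 BD 89 at offsets 4–6.
U+F0E5 → 3-byte form EF 83 A5 at offsets 7–9.
U+06AC → 2-byte form DA AC at offsets 10–11.
U+06B3 → 2-byte form DA B3 at offsets 12–13.
Offset 12 falls in char 5's range; it's byte 1 of DA B3 = 0xDA.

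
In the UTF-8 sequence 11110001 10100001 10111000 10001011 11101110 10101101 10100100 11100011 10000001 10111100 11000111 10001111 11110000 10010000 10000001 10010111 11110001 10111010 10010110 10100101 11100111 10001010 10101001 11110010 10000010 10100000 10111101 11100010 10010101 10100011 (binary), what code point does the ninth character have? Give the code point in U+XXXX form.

Offset 0: leading byte 0xF1 = 11110001 → 4-byte char #1 = F1 A1 B8 8B.
Offset 4: leading byte 0xEE = 11101110 → 3-byte char #2 = EE AD A4.
Offset 7: leading byte 0xE3 = 11100011 → 3-byte char #3 = E3 81 BC.
Offset 10: leading byte 0xC7 = 11000111 → 2-byte char #4 = C7 8F.
Offset 12: leading byte 0xF0 = 11110000 → 4-byte char #5 = F0 90 81 97.
Offset 16: leading byte 0xF1 = 11110001 → 4-byte char #6 = F1 BA 96 A5.
Offset 20: leading byte 0xE7 = 11100111 → 3-byte char #7 = E7 8A A9.
Offset 23: leading byte 0xF2 = 11110010 → 4-byte char #8 = F2 82 A0 BD.
Offset 27: leading byte 0xE2 = 11100010 → 3-byte char #9 = E2 95 A3.
Leading byte 0xE2 = 11100010 matches 1110xxxx → 3-byte sequence.
Byte 1: 0xE2 = 11100010, payload 0010 (4 bits).
Byte 2: 0x95 = 10010101 (10xxxxxx ✓), payload 010101.
Byte 3: 0xA3 = 10100011 (10xxxxxx ✓), payload 100011.
Concatenate: 0010010101100011 = 0x2563 (16 bits → U+2563).

U+2563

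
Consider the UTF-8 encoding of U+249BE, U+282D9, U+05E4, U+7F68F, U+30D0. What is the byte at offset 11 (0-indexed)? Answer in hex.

0xBF

U+249BE → 4-byte form F0 A4 A6 BE at offsets 0–3.
U+282D9 → 4-byte form F0 A8 8B 99 at offsets 4–7.
U+05E4 → 2-byte form D7 A4 at offsets 8–9.
U+7F68F → 4-byte form F1 BF 9A 8F at offsets 10–13.
Offset 11 falls in char 4's range; it's byte 2 of F1 BF 9A 8F = 0xBF.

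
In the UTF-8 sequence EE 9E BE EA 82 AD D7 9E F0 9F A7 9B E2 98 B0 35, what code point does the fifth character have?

U+2630

Offset 0: leading byte 0xEE = 11101110 → 3-byte char #1 = EE 9E BE.
Offset 3: leading byte 0xEA = 11101010 → 3-byte char #2 = EA 82 AD.
Offset 6: leading byte 0xD7 = 11010111 → 2-byte char #3 = D7 9E.
Offset 8: leading byte 0xF0 = 11110000 → 4-byte char #4 = F0 9F A7 9B.
Offset 12: leading byte 0xE2 = 11100010 → 3-byte char #5 = E2 98 B0.
Leading byte 0xE2 = 11100010 matches 1110xxxx → 3-byte sequence.
Byte 1: 0xE2 = 11100010, payload 0010 (4 bits).
Byte 2: 0x98 = 10011000 (10xxxxxx ✓), payload 011000.
Byte 3: 0xB0 = 10110000 (10xxxxxx ✓), payload 110000.
Concatenate: 0010011000110000 = 0x2630 (16 bits → U+2630).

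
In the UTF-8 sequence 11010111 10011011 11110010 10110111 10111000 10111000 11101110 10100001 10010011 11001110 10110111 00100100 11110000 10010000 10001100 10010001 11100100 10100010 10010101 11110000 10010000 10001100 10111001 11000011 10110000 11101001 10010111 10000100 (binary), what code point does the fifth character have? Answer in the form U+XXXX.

U+0024

Offset 0: leading byte 0xD7 = 11010111 → 2-byte char #1 = D7 9B.
Offset 2: leading byte 0xF2 = 11110010 → 4-byte char #2 = F2 B7 B8 B8.
Offset 6: leading byte 0xEE = 11101110 → 3-byte char #3 = EE A1 93.
Offset 9: leading byte 0xCE = 11001110 → 2-byte char #4 = CE B7.
Offset 11: leading byte 0x24 = 00100100 → 1-byte char #5 = 24.
Leading byte 0x24 = 00100100 matches 0xxxxxxx → 1-byte sequence.
Byte 1: 0x24 = 00100100, payload 0100100 (7 bits).
Concatenate: 0100100 = 0x24 (7 bits → U+0024).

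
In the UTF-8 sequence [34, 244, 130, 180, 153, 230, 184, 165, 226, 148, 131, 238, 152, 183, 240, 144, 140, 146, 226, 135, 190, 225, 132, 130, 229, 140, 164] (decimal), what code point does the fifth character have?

Offset 0: leading byte 0x22 = 00100010 → 1-byte char #1 = 22.
Offset 1: leading byte 0xF4 = 11110100 → 4-byte char #2 = F4 82 B4 99.
Offset 5: leading byte 0xE6 = 11100110 → 3-byte char #3 = E6 B8 A5.
Offset 8: leading byte 0xE2 = 11100010 → 3-byte char #4 = E2 94 83.
Offset 11: leading byte 0xEE = 11101110 → 3-byte char #5 = EE 98 B7.
Leading byte 0xEE = 11101110 matches 1110xxxx → 3-byte sequence.
Byte 1: 0xEE = 11101110, payload 1110 (4 bits).
Byte 2: 0x98 = 10011000 (10xxxxxx ✓), payload 011000.
Byte 3: 0xB7 = 10110111 (10xxxxxx ✓), payload 110111.
Concatenate: 1110011000110111 = 0xE637 (16 bits → U+E637).

U+E637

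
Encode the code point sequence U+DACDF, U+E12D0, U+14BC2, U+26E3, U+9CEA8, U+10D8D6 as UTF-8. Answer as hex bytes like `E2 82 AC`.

U+DACDF: 4-byte form → F3 9A B3 9F.
U+E12D0: 4-byte form → F3 A1 8B 90.
U+14BC2: 4-byte form → F0 94 AF 82.
U+26E3: 3-byte form → E2 9B A3.
U+9CEA8: 4-byte form → F2 9C BA A8.
U+10D8D6: 4-byte form → F4 8D A3 96.
Concatenated (23 bytes): F3 9A B3 9F F3 A1 8B 90 F0 94 AF 82 E2 9B A3 F2 9C BA A8 F4 8D A3 96.

F3 9A B3 9F F3 A1 8B 90 F0 94 AF 82 E2 9B A3 F2 9C BA A8 F4 8D A3 96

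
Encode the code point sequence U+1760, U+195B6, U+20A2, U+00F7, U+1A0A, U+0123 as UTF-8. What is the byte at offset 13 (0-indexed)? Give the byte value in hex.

0xA8

U+1760 → 3-byte form E1 9D A0 at offsets 0–2.
U+195B6 → 4-byte form F0 99 96 B6 at offsets 3–6.
U+20A2 → 3-byte form E2 82 A2 at offsets 7–9.
U+00F7 → 2-byte form C3 B7 at offsets 10–11.
U+1A0A → 3-byte form E1 A8 8A at offsets 12–14.
Offset 13 falls in char 5's range; it's byte 2 of E1 A8 8A = 0xA8.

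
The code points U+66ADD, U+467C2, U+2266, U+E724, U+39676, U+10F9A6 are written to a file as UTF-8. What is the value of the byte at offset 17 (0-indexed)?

U+66ADD → 4-byte form F1 A6 AB 9D at offsets 0–3.
U+467C2 → 4-byte form F1 86 9F 82 at offsets 4–7.
U+2266 → 3-byte form E2 89 A6 at offsets 8–10.
U+E724 → 3-byte form EE 9C A4 at offsets 11–13.
U+39676 → 4-byte form F0 B9 99 B6 at offsets 14–17.
Offset 17 falls in char 5's range; it's byte 4 of F0 B9 99 B6 = 0xB6.

0xB6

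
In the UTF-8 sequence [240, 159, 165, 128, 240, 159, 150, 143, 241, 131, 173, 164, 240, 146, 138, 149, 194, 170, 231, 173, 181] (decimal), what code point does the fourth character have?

Offset 0: leading byte 0xF0 = 11110000 → 4-byte char #1 = F0 9F A5 80.
Offset 4: leading byte 0xF0 = 11110000 → 4-byte char #2 = F0 9F 96 8F.
Offset 8: leading byte 0xF1 = 11110001 → 4-byte char #3 = F1 83 AD A4.
Offset 12: leading byte 0xF0 = 11110000 → 4-byte char #4 = F0 92 8A 95.
Leading byte 0xF0 = 11110000 matches 11110xxx → 4-byte sequence.
Byte 1: 0xF0 = 11110000, payload 000 (3 bits).
Byte 2: 0x92 = 10010010 (10xxxxxx ✓), payload 010010.
Byte 3: 0x8A = 10001010 (10xxxxxx ✓), payload 001010.
Byte 4: 0x95 = 10010101 (10xxxxxx ✓), payload 010101.
Concatenate: 000010010001010010101 = 0x12295 (21 bits → U+12295).

U+12295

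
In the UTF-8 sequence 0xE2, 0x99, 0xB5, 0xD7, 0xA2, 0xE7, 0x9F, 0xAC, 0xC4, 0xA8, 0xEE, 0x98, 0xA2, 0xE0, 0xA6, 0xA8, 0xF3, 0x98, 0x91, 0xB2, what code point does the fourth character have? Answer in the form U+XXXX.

Offset 0: leading byte 0xE2 = 11100010 → 3-byte char #1 = E2 99 B5.
Offset 3: leading byte 0xD7 = 11010111 → 2-byte char #2 = D7 A2.
Offset 5: leading byte 0xE7 = 11100111 → 3-byte char #3 = E7 9F AC.
Offset 8: leading byte 0xC4 = 11000100 → 2-byte char #4 = C4 A8.
Leading byte 0xC4 = 11000100 matches 110xxxxx → 2-byte sequence.
Byte 1: 0xC4 = 11000100, payload 00100 (5 bits).
Byte 2: 0xA8 = 10101000 (10xxxxxx ✓), payload 101000.
Concatenate: 00100101000 = 0x128 (11 bits → U+0128).

U+0128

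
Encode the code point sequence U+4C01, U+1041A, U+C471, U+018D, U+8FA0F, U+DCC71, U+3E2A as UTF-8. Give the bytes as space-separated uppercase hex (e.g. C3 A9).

E4 B0 81 F0 90 90 9A EC 91 B1 C6 8D F2 8F A8 8F F3 9C B1 B1 E3 B8 AA

U+4C01: 3-byte form → E4 B0 81.
U+1041A: 4-byte form → F0 90 90 9A.
U+C471: 3-byte form → EC 91 B1.
U+018D: 2-byte form → C6 8D.
U+8FA0F: 4-byte form → F2 8F A8 8F.
U+DCC71: 4-byte form → F3 9C B1 B1.
U+3E2A: 3-byte form → E3 B8 AA.
Concatenated (23 bytes): E4 B0 81 F0 90 90 9A EC 91 B1 C6 8D F2 8F A8 8F F3 9C B1 B1 E3 B8 AA.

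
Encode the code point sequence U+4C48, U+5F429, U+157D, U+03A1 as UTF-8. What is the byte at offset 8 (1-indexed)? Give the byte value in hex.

0xE1

1-indexed offset 8 is 0-indexed offset 7.
U+4C48 → 3-byte form E4 B1 88 at offsets 0–2.
U+5F429 → 4-byte form F1 9F 90 A9 at offsets 3–6.
U+157D → 3-byte form E1 95 BD at offsets 7–9.
Offset 7 falls in char 3's range; it's byte 1 of E1 95 BD = 0xE1.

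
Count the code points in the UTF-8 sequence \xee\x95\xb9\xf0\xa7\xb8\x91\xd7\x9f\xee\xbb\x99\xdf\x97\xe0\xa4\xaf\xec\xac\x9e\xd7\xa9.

8

Byte at offset 0: 0xEE = 11101110 → 3-byte char (#1). Advance 3.
Byte at offset 3: 0xF0 = 11110000 → 4-byte char (#2). Advance 4.
Byte at offset 7: 0xD7 = 11010111 → 2-byte char (#3). Advance 2.
Byte at offset 9: 0xEE = 11101110 → 3-byte char (#4). Advance 3.
Byte at offset 12: 0xDF = 11011111 → 2-byte char (#5). Advance 2.
Byte at offset 14: 0xE0 = 11100000 → 3-byte char (#6). Advance 3.
Byte at offset 17: 0xEC = 11101100 → 3-byte char (#7). Advance 3.
Byte at offset 20: 0xD7 = 11010111 → 2-byte char (#8). Advance 2.
Reached end at offset 22 after 8 code points.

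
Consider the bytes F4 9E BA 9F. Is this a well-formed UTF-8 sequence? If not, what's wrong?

Leading byte 0xF4 = 11110100 → 4-byte form.
Payload = 0x11EE9F, which exceeds U+10FFFF, the maximum Unicode code point. (Leading bytes F5–FF, or F4 followed by ≥ 0x90, are invalid.)

invalid (encodes a value above U+10FFFF)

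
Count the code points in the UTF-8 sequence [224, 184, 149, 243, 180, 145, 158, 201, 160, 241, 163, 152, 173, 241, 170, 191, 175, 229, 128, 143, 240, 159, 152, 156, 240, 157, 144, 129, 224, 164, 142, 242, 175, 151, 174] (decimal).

Byte at offset 0: 0xE0 = 11100000 → 3-byte char (#1). Advance 3.
Byte at offset 3: 0xF3 = 11110011 → 4-byte char (#2). Advance 4.
Byte at offset 7: 0xC9 = 11001001 → 2-byte char (#3). Advance 2.
Byte at offset 9: 0xF1 = 11110001 → 4-byte char (#4). Advance 4.
Byte at offset 13: 0xF1 = 11110001 → 4-byte char (#5). Advance 4.
Byte at offset 17: 0xE5 = 11100101 → 3-byte char (#6). Advance 3.
Byte at offset 20: 0xF0 = 11110000 → 4-byte char (#7). Advance 4.
Byte at offset 24: 0xF0 = 11110000 → 4-byte char (#8). Advance 4.
Byte at offset 28: 0xE0 = 11100000 → 3-byte char (#9). Advance 3.
Byte at offset 31: 0xF2 = 11110010 → 4-byte char (#10). Advance 4.
Reached end at offset 35 after 10 code points.

10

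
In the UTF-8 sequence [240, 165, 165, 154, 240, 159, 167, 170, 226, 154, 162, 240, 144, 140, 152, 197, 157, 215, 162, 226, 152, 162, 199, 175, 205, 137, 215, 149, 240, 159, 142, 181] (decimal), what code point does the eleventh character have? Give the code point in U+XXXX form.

U+1F3B5

Offset 0: leading byte 0xF0 = 11110000 → 4-byte char #1 = F0 A5 A5 9A.
Offset 4: leading byte 0xF0 = 11110000 → 4-byte char #2 = F0 9F A7 AA.
Offset 8: leading byte 0xE2 = 11100010 → 3-byte char #3 = E2 9A A2.
Offset 11: leading byte 0xF0 = 11110000 → 4-byte char #4 = F0 90 8C 98.
Offset 15: leading byte 0xC5 = 11000101 → 2-byte char #5 = C5 9D.
Offset 17: leading byte 0xD7 = 11010111 → 2-byte char #6 = D7 A2.
Offset 19: leading byte 0xE2 = 11100010 → 3-byte char #7 = E2 98 A2.
Offset 22: leading byte 0xC7 = 11000111 → 2-byte char #8 = C7 AF.
Offset 24: leading byte 0xCD = 11001101 → 2-byte char #9 = CD 89.
Offset 26: leading byte 0xD7 = 11010111 → 2-byte char #10 = D7 95.
Offset 28: leading byte 0xF0 = 11110000 → 4-byte char #11 = F0 9F 8E B5.
Leading byte 0xF0 = 11110000 matches 11110xxx → 4-byte sequence.
Byte 1: 0xF0 = 11110000, payload 000 (3 bits).
Byte 2: 0x9F = 10011111 (10xxxxxx ✓), payload 011111.
Byte 3: 0x8E = 10001110 (10xxxxxx ✓), payload 001110.
Byte 4: 0xB5 = 10110101 (10xxxxxx ✓), payload 110101.
Concatenate: 000011111001110110101 = 0x1F3B5 (21 bits → U+1F3B5).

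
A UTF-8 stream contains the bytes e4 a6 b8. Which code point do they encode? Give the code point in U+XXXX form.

U+49B8

Leading byte 0xE4 = 11100100 matches 1110xxxx → 3-byte sequence.
Byte 1: 0xE4 = 11100100, payload 0100 (4 bits).
Byte 2: 0xA6 = 10100110 (10xxxxxx ✓), payload 100110.
Byte 3: 0xB8 = 10111000 (10xxxxxx ✓), payload 111000.
Concatenate: 0100100110111000 = 0x49B8 (16 bits → U+49B8).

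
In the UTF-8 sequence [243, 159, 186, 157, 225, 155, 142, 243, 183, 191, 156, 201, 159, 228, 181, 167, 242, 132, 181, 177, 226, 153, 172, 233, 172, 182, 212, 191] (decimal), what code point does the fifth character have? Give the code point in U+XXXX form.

Offset 0: leading byte 0xF3 = 11110011 → 4-byte char #1 = F3 9F BA 9D.
Offset 4: leading byte 0xE1 = 11100001 → 3-byte char #2 = E1 9B 8E.
Offset 7: leading byte 0xF3 = 11110011 → 4-byte char #3 = F3 B7 BF 9C.
Offset 11: leading byte 0xC9 = 11001001 → 2-byte char #4 = C9 9F.
Offset 13: leading byte 0xE4 = 11100100 → 3-byte char #5 = E4 B5 A7.
Leading byte 0xE4 = 11100100 matches 1110xxxx → 3-byte sequence.
Byte 1: 0xE4 = 11100100, payload 0100 (4 bits).
Byte 2: 0xB5 = 10110101 (10xxxxxx ✓), payload 110101.
Byte 3: 0xA7 = 10100111 (10xxxxxx ✓), payload 100111.
Concatenate: 0100110101100111 = 0x4D67 (16 bits → U+4D67).

U+4D67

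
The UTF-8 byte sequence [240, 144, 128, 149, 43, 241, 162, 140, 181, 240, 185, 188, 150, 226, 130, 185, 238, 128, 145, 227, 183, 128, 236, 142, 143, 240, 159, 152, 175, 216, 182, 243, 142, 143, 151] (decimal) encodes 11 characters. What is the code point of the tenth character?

U+0636

Offset 0: leading byte 0xF0 = 11110000 → 4-byte char #1 = F0 90 80 95.
Offset 4: leading byte 0x2B = 00101011 → 1-byte char #2 = 2B.
Offset 5: leading byte 0xF1 = 11110001 → 4-byte char #3 = F1 A2 8C B5.
Offset 9: leading byte 0xF0 = 11110000 → 4-byte char #4 = F0 B9 BC 96.
Offset 13: leading byte 0xE2 = 11100010 → 3-byte char #5 = E2 82 B9.
Offset 16: leading byte 0xEE = 11101110 → 3-byte char #6 = EE 80 91.
Offset 19: leading byte 0xE3 = 11100011 → 3-byte char #7 = E3 B7 80.
Offset 22: leading byte 0xEC = 11101100 → 3-byte char #8 = EC 8E 8F.
Offset 25: leading byte 0xF0 = 11110000 → 4-byte char #9 = F0 9F 98 AF.
Offset 29: leading byte 0xD8 = 11011000 → 2-byte char #10 = D8 B6.
Leading byte 0xD8 = 11011000 matches 110xxxxx → 2-byte sequence.
Byte 1: 0xD8 = 11011000, payload 11000 (5 bits).
Byte 2: 0xB6 = 10110110 (10xxxxxx ✓), payload 110110.
Concatenate: 11000110110 = 0x636 (11 bits → U+0636).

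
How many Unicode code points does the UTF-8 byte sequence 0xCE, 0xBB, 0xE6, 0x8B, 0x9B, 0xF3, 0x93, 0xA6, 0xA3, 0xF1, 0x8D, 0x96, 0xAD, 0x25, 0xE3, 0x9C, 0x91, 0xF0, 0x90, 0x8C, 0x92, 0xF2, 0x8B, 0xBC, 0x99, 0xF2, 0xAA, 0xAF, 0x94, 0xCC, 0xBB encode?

Byte at offset 0: 0xCE = 11001110 → 2-byte char (#1). Advance 2.
Byte at offset 2: 0xE6 = 11100110 → 3-byte char (#2). Advance 3.
Byte at offset 5: 0xF3 = 11110011 → 4-byte char (#3). Advance 4.
Byte at offset 9: 0xF1 = 11110001 → 4-byte char (#4). Advance 4.
Byte at offset 13: 0x25 = 00100101 → 1-byte char (#5). Advance 1.
Byte at offset 14: 0xE3 = 11100011 → 3-byte char (#6). Advance 3.
Byte at offset 17: 0xF0 = 11110000 → 4-byte char (#7). Advance 4.
Byte at offset 21: 0xF2 = 11110010 → 4-byte char (#8). Advance 4.
Byte at offset 25: 0xF2 = 11110010 → 4-byte char (#9). Advance 4.
Byte at offset 29: 0xCC = 11001100 → 2-byte char (#10). Advance 2.
Reached end at offset 31 after 10 code points.

10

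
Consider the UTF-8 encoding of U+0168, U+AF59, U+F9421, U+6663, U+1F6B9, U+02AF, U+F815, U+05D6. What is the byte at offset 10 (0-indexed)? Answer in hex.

U+0168 → 2-byte form C5 A8 at offsets 0–1.
U+AF59 → 3-byte form EA BD 99 at offsets 2–4.
U+F9421 → 4-byte form F3 B9 90 A1 at offsets 5–8.
U+6663 → 3-byte form E6 99 A3 at offsets 9–11.
Offset 10 falls in char 4's range; it's byte 2 of E6 99 A3 = 0x99.

0x99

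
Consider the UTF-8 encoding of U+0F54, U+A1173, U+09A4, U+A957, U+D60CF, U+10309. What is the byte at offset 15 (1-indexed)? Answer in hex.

1-indexed offset 15 is 0-indexed offset 14.
U+0F54 → 3-byte form E0 BD 94 at offsets 0–2.
U+A1173 → 4-byte form F2 A1 85 B3 at offsets 3–6.
U+09A4 → 3-byte form E0 A6 A4 at offsets 7–9.
U+A957 → 3-byte form EA A5 97 at offsets 10–12.
U+D60CF → 4-byte form F3 96 83 8F at offsets 13–16.
Offset 14 falls in char 5's range; it's byte 2 of F3 96 83 8F = 0x96.

0x96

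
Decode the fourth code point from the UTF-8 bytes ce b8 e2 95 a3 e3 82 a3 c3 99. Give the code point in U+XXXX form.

U+00D9

Offset 0: leading byte 0xCE = 11001110 → 2-byte char #1 = CE B8.
Offset 2: leading byte 0xE2 = 11100010 → 3-byte char #2 = E2 95 A3.
Offset 5: leading byte 0xE3 = 11100011 → 3-byte char #3 = E3 82 A3.
Offset 8: leading byte 0xC3 = 11000011 → 2-byte char #4 = C3 99.
Leading byte 0xC3 = 11000011 matches 110xxxxx → 2-byte sequence.
Byte 1: 0xC3 = 11000011, payload 00011 (5 bits).
Byte 2: 0x99 = 10011001 (10xxxxxx ✓), payload 011001.
Concatenate: 00011011001 = 0xD9 (11 bits → U+00D9).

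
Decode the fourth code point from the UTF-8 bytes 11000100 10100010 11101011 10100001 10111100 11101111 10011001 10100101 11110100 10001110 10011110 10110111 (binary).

Offset 0: leading byte 0xC4 = 11000100 → 2-byte char #1 = C4 A2.
Offset 2: leading byte 0xEB = 11101011 → 3-byte char #2 = EB A1 BC.
Offset 5: leading byte 0xEF = 11101111 → 3-byte char #3 = EF 99 A5.
Offset 8: leading byte 0xF4 = 11110100 → 4-byte char #4 = F4 8E 9E B7.
Leading byte 0xF4 = 11110100 matches 11110xxx → 4-byte sequence.
Byte 1: 0xF4 = 11110100, payload 100 (3 bits).
Byte 2: 0x8E = 10001110 (10xxxxxx ✓), payload 001110.
Byte 3: 0x9E = 10011110 (10xxxxxx ✓), payload 011110.
Byte 4: 0xB7 = 10110111 (10xxxxxx ✓), payload 110111.
Concatenate: 100001110011110110111 = 0x10E7B7 (21 bits → U+10E7B7).

U+10E7B7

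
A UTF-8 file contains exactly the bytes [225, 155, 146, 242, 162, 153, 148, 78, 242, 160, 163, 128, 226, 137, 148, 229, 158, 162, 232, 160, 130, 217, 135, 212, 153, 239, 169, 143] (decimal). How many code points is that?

Byte at offset 0: 0xE1 = 11100001 → 3-byte char (#1). Advance 3.
Byte at offset 3: 0xF2 = 11110010 → 4-byte char (#2). Advance 4.
Byte at offset 7: 0x4E = 01001110 → 1-byte char (#3). Advance 1.
Byte at offset 8: 0xF2 = 11110010 → 4-byte char (#4). Advance 4.
Byte at offset 12: 0xE2 = 11100010 → 3-byte char (#5). Advance 3.
Byte at offset 15: 0xE5 = 11100101 → 3-byte char (#6). Advance 3.
Byte at offset 18: 0xE8 = 11101000 → 3-byte char (#7). Advance 3.
Byte at offset 21: 0xD9 = 11011001 → 2-byte char (#8). Advance 2.
Byte at offset 23: 0xD4 = 11010100 → 2-byte char (#9). Advance 2.
Byte at offset 25: 0xEF = 11101111 → 3-byte char (#10). Advance 3.
Reached end at offset 28 after 10 code points.

10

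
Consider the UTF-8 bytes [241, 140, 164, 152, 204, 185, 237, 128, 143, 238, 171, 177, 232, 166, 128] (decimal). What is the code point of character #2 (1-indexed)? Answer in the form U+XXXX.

U+0339

Offset 0: leading byte 0xF1 = 11110001 → 4-byte char #1 = F1 8C A4 98.
Offset 4: leading byte 0xCC = 11001100 → 2-byte char #2 = CC B9.
Leading byte 0xCC = 11001100 matches 110xxxxx → 2-byte sequence.
Byte 1: 0xCC = 11001100, payload 01100 (5 bits).
Byte 2: 0xB9 = 10111001 (10xxxxxx ✓), payload 111001.
Concatenate: 01100111001 = 0x339 (11 bits → U+0339).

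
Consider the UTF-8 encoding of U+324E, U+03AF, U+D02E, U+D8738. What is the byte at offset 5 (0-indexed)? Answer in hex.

0xED

U+324E → 3-byte form E3 89 8E at offsets 0–2.
U+03AF → 2-byte form CE AF at offsets 3–4.
U+D02E → 3-byte form ED 80 AE at offsets 5–7.
Offset 5 falls in char 3's range; it's byte 1 of ED 80 AE = 0xED.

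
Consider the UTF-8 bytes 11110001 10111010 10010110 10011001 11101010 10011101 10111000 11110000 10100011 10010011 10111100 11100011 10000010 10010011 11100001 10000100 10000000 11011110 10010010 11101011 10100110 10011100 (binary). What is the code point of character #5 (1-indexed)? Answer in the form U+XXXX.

U+1100

Offset 0: leading byte 0xF1 = 11110001 → 4-byte char #1 = F1 BA 96 99.
Offset 4: leading byte 0xEA = 11101010 → 3-byte char #2 = EA 9D B8.
Offset 7: leading byte 0xF0 = 11110000 → 4-byte char #3 = F0 A3 93 BC.
Offset 11: leading byte 0xE3 = 11100011 → 3-byte char #4 = E3 82 93.
Offset 14: leading byte 0xE1 = 11100001 → 3-byte char #5 = E1 84 80.
Leading byte 0xE1 = 11100001 matches 1110xxxx → 3-byte sequence.
Byte 1: 0xE1 = 11100001, payload 0001 (4 bits).
Byte 2: 0x84 = 10000100 (10xxxxxx ✓), payload 000100.
Byte 3: 0x80 = 10000000 (10xxxxxx ✓), payload 000000.
Concatenate: 0001000100000000 = 0x1100 (16 bits → U+1100).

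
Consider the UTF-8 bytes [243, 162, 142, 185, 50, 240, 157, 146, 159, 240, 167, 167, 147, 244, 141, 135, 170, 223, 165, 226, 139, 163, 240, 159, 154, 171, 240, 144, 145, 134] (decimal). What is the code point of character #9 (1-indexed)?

Offset 0: leading byte 0xF3 = 11110011 → 4-byte char #1 = F3 A2 8E B9.
Offset 4: leading byte 0x32 = 00110010 → 1-byte char #2 = 32.
Offset 5: leading byte 0xF0 = 11110000 → 4-byte char #3 = F0 9D 92 9F.
Offset 9: leading byte 0xF0 = 11110000 → 4-byte char #4 = F0 A7 A7 93.
Offset 13: leading byte 0xF4 = 11110100 → 4-byte char #5 = F4 8D 87 AA.
Offset 17: leading byte 0xDF = 11011111 → 2-byte char #6 = DF A5.
Offset 19: leading byte 0xE2 = 11100010 → 3-byte char #7 = E2 8B A3.
Offset 22: leading byte 0xF0 = 11110000 → 4-byte char #8 = F0 9F 9A AB.
Offset 26: leading byte 0xF0 = 11110000 → 4-byte char #9 = F0 90 91 86.
Leading byte 0xF0 = 11110000 matches 11110xxx → 4-byte sequence.
Byte 1: 0xF0 = 11110000, payload 000 (3 bits).
Byte 2: 0x90 = 10010000 (10xxxxxx ✓), payload 010000.
Byte 3: 0x91 = 10010001 (10xxxxxx ✓), payload 010001.
Byte 4: 0x86 = 10000110 (10xxxxxx ✓), payload 000110.
Concatenate: 000010000010001000110 = 0x10446 (21 bits → U+10446).

U+10446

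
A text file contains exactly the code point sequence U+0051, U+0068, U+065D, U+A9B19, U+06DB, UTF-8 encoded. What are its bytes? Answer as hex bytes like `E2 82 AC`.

51 68 D9 9D F2 A9 AC 99 DB 9B

U+0051: 1-byte form → 51.
U+0068: 1-byte form → 68.
U+065D: 2-byte form → D9 9D.
U+A9B19: 4-byte form → F2 A9 AC 99.
U+06DB: 2-byte form → DB 9B.
Concatenated (10 bytes): 51 68 D9 9D F2 A9 AC 99 DB 9B.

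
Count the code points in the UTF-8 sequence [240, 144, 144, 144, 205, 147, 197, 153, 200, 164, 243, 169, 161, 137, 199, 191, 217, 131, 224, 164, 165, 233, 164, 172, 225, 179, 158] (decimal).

Byte at offset 0: 0xF0 = 11110000 → 4-byte char (#1). Advance 4.
Byte at offset 4: 0xCD = 11001101 → 2-byte char (#2). Advance 2.
Byte at offset 6: 0xC5 = 11000101 → 2-byte char (#3). Advance 2.
Byte at offset 8: 0xC8 = 11001000 → 2-byte char (#4). Advance 2.
Byte at offset 10: 0xF3 = 11110011 → 4-byte char (#5). Advance 4.
Byte at offset 14: 0xC7 = 11000111 → 2-byte char (#6). Advance 2.
Byte at offset 16: 0xD9 = 11011001 → 2-byte char (#7). Advance 2.
Byte at offset 18: 0xE0 = 11100000 → 3-byte char (#8). Advance 3.
Byte at offset 21: 0xE9 = 11101001 → 3-byte char (#9). Advance 3.
Byte at offset 24: 0xE1 = 11100001 → 3-byte char (#10). Advance 3.
Reached end at offset 27 after 10 code points.

10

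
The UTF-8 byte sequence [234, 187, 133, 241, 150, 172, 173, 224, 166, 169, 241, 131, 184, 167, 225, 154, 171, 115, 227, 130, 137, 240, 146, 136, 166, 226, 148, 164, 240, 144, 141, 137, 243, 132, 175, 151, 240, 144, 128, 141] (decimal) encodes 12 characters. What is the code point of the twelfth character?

Offset 0: leading byte 0xEA = 11101010 → 3-byte char #1 = EA BB 85.
Offset 3: leading byte 0xF1 = 11110001 → 4-byte char #2 = F1 96 AC AD.
Offset 7: leading byte 0xE0 = 11100000 → 3-byte char #3 = E0 A6 A9.
Offset 10: leading byte 0xF1 = 11110001 → 4-byte char #4 = F1 83 B8 A7.
Offset 14: leading byte 0xE1 = 11100001 → 3-byte char #5 = E1 9A AB.
Offset 17: leading byte 0x73 = 01110011 → 1-byte char #6 = 73.
Offset 18: leading byte 0xE3 = 11100011 → 3-byte char #7 = E3 82 89.
Offset 21: leading byte 0xF0 = 11110000 → 4-byte char #8 = F0 92 88 A6.
Offset 25: leading byte 0xE2 = 11100010 → 3-byte char #9 = E2 94 A4.
Offset 28: leading byte 0xF0 = 11110000 → 4-byte char #10 = F0 90 8D 89.
Offset 32: leading byte 0xF3 = 11110011 → 4-byte char #11 = F3 84 AF 97.
Offset 36: leading byte 0xF0 = 11110000 → 4-byte char #12 = F0 90 80 8D.
Leading byte 0xF0 = 11110000 matches 11110xxx → 4-byte sequence.
Byte 1: 0xF0 = 11110000, payload 000 (3 bits).
Byte 2: 0x90 = 10010000 (10xxxxxx ✓), payload 010000.
Byte 3: 0x80 = 10000000 (10xxxxxx ✓), payload 000000.
Byte 4: 0x8D = 10001101 (10xxxxxx ✓), payload 001101.
Concatenate: 000010000000000001101 = 0x1000D (21 bits → U+1000D).

U+1000D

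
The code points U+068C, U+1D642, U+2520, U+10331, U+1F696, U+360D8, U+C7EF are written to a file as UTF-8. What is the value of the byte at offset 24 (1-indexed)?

1-indexed offset 24 is 0-indexed offset 23.
U+068C → 2-byte form DA 8C at offsets 0–1.
U+1D642 → 4-byte form F0 9D 99 82 at offsets 2–5.
U+2520 → 3-byte form E2 94 A0 at offsets 6–8.
U+10331 → 4-byte form F0 90 8C B1 at offsets 9–12.
U+1F696 → 4-byte form F0 9F 9A 96 at offsets 13–16.
U+360D8 → 4-byte form F0 B6 83 98 at offsets 17–20.
U+C7EF → 3-byte form EC 9F AF at offsets 21–23.
Offset 23 falls in char 7's range; it's byte 3 of EC 9F AF = 0xAF.

0xAF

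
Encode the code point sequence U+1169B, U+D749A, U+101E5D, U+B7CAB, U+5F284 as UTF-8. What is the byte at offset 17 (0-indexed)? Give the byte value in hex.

U+1169B → 4-byte form F0 91 9A 9B at offsets 0–3.
U+D749A → 4-byte form F3 97 92 9A at offsets 4–7.
U+101E5D → 4-byte form F4 81 B9 9D at offsets 8–11.
U+B7CAB → 4-byte form F2 B7 B2 AB at offsets 12–15.
U+5F284 → 4-byte form F1 9F 8A 84 at offsets 16–19.
Offset 17 falls in char 5's range; it's byte 2 of F1 9F 8A 84 = 0x9F.

0x9F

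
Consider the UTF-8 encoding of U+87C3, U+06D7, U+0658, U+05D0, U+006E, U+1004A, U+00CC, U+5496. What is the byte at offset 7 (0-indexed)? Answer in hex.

0xD7

U+87C3 → 3-byte form E8 9F 83 at offsets 0–2.
U+06D7 → 2-byte form DB 97 at offsets 3–4.
U+0658 → 2-byte form D9 98 at offsets 5–6.
U+05D0 → 2-byte form D7 90 at offsets 7–8.
Offset 7 falls in char 4's range; it's byte 1 of D7 90 = 0xD7.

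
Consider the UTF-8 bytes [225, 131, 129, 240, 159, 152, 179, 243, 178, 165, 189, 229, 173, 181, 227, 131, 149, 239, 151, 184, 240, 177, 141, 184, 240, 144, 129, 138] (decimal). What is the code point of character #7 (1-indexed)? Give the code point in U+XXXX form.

U+31378

Offset 0: leading byte 0xE1 = 11100001 → 3-byte char #1 = E1 83 81.
Offset 3: leading byte 0xF0 = 11110000 → 4-byte char #2 = F0 9F 98 B3.
Offset 7: leading byte 0xF3 = 11110011 → 4-byte char #3 = F3 B2 A5 BD.
Offset 11: leading byte 0xE5 = 11100101 → 3-byte char #4 = E5 AD B5.
Offset 14: leading byte 0xE3 = 11100011 → 3-byte char #5 = E3 83 95.
Offset 17: leading byte 0xEF = 11101111 → 3-byte char #6 = EF 97 B8.
Offset 20: leading byte 0xF0 = 11110000 → 4-byte char #7 = F0 B1 8D B8.
Leading byte 0xF0 = 11110000 matches 11110xxx → 4-byte sequence.
Byte 1: 0xF0 = 11110000, payload 000 (3 bits).
Byte 2: 0xB1 = 10110001 (10xxxxxx ✓), payload 110001.
Byte 3: 0x8D = 10001101 (10xxxxxx ✓), payload 001101.
Byte 4: 0xB8 = 10111000 (10xxxxxx ✓), payload 111000.
Concatenate: 000110001001101111000 = 0x31378 (21 bits → U+31378).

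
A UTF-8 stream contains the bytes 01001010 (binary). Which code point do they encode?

U+004A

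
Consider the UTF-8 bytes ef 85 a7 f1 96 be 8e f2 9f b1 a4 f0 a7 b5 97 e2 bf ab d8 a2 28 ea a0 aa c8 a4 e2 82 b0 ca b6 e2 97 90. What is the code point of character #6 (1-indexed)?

U+0622

Offset 0: leading byte 0xEF = 11101111 → 3-byte char #1 = EF 85 A7.
Offset 3: leading byte 0xF1 = 11110001 → 4-byte char #2 = F1 96 BE 8E.
Offset 7: leading byte 0xF2 = 11110010 → 4-byte char #3 = F2 9F B1 A4.
Offset 11: leading byte 0xF0 = 11110000 → 4-byte char #4 = F0 A7 B5 97.
Offset 15: leading byte 0xE2 = 11100010 → 3-byte char #5 = E2 BF AB.
Offset 18: leading byte 0xD8 = 11011000 → 2-byte char #6 = D8 A2.
Leading byte 0xD8 = 11011000 matches 110xxxxx → 2-byte sequence.
Byte 1: 0xD8 = 11011000, payload 11000 (5 bits).
Byte 2: 0xA2 = 10100010 (10xxxxxx ✓), payload 100010.
Concatenate: 11000100010 = 0x622 (11 bits → U+0622).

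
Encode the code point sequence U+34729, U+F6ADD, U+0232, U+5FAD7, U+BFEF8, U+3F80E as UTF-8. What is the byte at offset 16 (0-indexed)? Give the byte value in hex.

U+34729 → 4-byte form F0 B4 9C A9 at offsets 0–3.
U+F6ADD → 4-byte form F3 B6 AB 9D at offsets 4–7.
U+0232 → 2-byte form C8 B2 at offsets 8–9.
U+5FAD7 → 4-byte form F1 9F AB 97 at offsets 10–13.
U+BFEF8 → 4-byte form F2 BF BB B8 at offsets 14–17.
Offset 16 falls in char 5's range; it's byte 3 of F2 BF BB B8 = 0xBB.

0xBB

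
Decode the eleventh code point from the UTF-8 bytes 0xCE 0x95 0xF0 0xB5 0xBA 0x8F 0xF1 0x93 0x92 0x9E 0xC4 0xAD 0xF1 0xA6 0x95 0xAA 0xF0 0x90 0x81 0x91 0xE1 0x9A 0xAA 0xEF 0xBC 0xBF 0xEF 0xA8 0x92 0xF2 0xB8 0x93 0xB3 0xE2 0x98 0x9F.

Offset 0: leading byte 0xCE = 11001110 → 2-byte char #1 = CE 95.
Offset 2: leading byte 0xF0 = 11110000 → 4-byte char #2 = F0 B5 BA 8F.
Offset 6: leading byte 0xF1 = 11110001 → 4-byte char #3 = F1 93 92 9E.
Offset 10: leading byte 0xC4 = 11000100 → 2-byte char #4 = C4 AD.
Offset 12: leading byte 0xF1 = 11110001 → 4-byte char #5 = F1 A6 95 AA.
Offset 16: leading byte 0xF0 = 11110000 → 4-byte char #6 = F0 90 81 91.
Offset 20: leading byte 0xE1 = 11100001 → 3-byte char #7 = E1 9A AA.
Offset 23: leading byte 0xEF = 11101111 → 3-byte char #8 = EF BC BF.
Offset 26: leading byte 0xEF = 11101111 → 3-byte char #9 = EF A8 92.
Offset 29: leading byte 0xF2 = 11110010 → 4-byte char #10 = F2 B8 93 B3.
Offset 33: leading byte 0xE2 = 11100010 → 3-byte char #11 = E2 98 9F.
Leading byte 0xE2 = 11100010 matches 1110xxxx → 3-byte sequence.
Byte 1: 0xE2 = 11100010, payload 0010 (4 bits).
Byte 2: 0x98 = 10011000 (10xxxxxx ✓), payload 011000.
Byte 3: 0x9F = 10011111 (10xxxxxx ✓), payload 011111.
Concatenate: 0010011000011111 = 0x261F (16 bits → U+261F).

U+261F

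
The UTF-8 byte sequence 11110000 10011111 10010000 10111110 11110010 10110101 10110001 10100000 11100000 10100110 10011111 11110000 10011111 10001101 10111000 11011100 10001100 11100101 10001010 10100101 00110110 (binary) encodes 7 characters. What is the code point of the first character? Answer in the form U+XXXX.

Offset 0: leading byte 0xF0 = 11110000 → 4-byte char #1 = F0 9F 90 BE.
Leading byte 0xF0 = 11110000 matches 11110xxx → 4-byte sequence.
Byte 1: 0xF0 = 11110000, payload 000 (3 bits).
Byte 2: 0x9F = 10011111 (10xxxxxx ✓), payload 011111.
Byte 3: 0x90 = 10010000 (10xxxxxx ✓), payload 010000.
Byte 4: 0xBE = 10111110 (10xxxxxx ✓), payload 111110.
Concatenate: 000011111010000111110 = 0x1F43E (21 bits → U+1F43E).

U+1F43E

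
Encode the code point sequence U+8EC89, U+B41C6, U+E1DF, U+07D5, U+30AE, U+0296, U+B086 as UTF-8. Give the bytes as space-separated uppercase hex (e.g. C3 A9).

U+8EC89: 4-byte form → F2 8E B2 89.
U+B41C6: 4-byte form → F2 B4 87 86.
U+E1DF: 3-byte form → EE 87 9F.
U+07D5: 2-byte form → DF 95.
U+30AE: 3-byte form → E3 82 AE.
U+0296: 2-byte form → CA 96.
U+B086: 3-byte form → EB 82 86.
Concatenated (21 bytes): F2 8E B2 89 F2 B4 87 86 EE 87 9F DF 95 E3 82 AE CA 96 EB 82 86.

F2 8E B2 89 F2 B4 87 86 EE 87 9F DF 95 E3 82 AE CA 96 EB 82 86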